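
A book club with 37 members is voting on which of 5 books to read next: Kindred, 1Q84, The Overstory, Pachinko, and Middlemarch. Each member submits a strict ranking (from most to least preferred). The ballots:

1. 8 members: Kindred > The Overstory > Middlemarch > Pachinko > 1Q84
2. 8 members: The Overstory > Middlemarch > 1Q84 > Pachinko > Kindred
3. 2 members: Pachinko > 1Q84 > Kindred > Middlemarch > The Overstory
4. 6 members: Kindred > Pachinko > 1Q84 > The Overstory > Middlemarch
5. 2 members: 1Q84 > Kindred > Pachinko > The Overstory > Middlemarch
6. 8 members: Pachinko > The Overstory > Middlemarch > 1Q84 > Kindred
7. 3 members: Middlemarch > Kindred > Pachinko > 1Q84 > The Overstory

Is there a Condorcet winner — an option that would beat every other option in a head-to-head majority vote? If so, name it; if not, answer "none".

none

Checking pairwise contests:
1Q84 beats Kindred 20–17.
The Overstory beats 1Q84 24–13.
Kindred beats The Overstory 21–16.
Kindred beats Pachinko 19–18.
The Overstory beats Middlemarch 32–5.
Every option loses at least one head-to-head, so there is no Condorcet winner.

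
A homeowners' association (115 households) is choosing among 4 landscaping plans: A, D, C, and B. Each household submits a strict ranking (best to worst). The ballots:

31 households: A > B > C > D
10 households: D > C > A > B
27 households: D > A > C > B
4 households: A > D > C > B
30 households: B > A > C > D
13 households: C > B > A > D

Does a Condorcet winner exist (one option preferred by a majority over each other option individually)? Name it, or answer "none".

A vs D: 78–37 for A.
A vs C: 92–23 for A.
A vs B: 72–43 for A.
A beats every other option head-to-head.

A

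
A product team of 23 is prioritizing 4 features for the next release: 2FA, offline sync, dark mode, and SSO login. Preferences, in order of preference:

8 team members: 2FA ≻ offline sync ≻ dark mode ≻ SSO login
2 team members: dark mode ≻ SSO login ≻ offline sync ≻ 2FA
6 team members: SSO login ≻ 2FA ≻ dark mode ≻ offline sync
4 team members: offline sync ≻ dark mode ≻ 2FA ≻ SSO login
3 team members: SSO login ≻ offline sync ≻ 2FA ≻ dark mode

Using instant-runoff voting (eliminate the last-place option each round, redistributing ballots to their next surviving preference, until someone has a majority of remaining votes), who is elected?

Round 1: 2FA 8, offline sync 4, dark mode 2, SSO login 9. Eliminate dark mode.
Round 2: 2FA 8, offline sync 4, SSO login 11. Eliminate offline sync.
Round 3: 2FA 12, SSO login 11. 2FA has a majority.

2FA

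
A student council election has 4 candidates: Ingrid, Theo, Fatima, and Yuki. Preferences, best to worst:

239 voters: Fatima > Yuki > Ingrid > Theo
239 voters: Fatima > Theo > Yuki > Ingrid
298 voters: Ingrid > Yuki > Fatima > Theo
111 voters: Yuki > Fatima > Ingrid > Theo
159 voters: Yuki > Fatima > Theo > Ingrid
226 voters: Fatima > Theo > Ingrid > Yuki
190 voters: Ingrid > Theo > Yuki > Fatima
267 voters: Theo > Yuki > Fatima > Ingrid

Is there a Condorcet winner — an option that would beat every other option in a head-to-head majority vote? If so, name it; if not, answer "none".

none

Checking pairwise contests:
Theo beats Ingrid 891–838.
Fatima beats Theo 1272–457.
Yuki beats Fatima 1025–704.
Theo beats Yuki 922–807.
Every option loses at least one head-to-head, so there is no Condorcet winner.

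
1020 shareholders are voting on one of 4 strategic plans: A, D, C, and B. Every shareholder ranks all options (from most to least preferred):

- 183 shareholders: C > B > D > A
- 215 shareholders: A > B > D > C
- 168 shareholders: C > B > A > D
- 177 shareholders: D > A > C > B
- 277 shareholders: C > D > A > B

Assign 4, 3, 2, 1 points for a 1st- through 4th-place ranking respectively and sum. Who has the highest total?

A: 183·1 + 215·4 + 168·2 + 177·3 + 277·2 = 2464
D: 183·2 + 215·2 + 168·1 + 177·4 + 277·3 = 2503
C: 183·4 + 215·1 + 168·4 + 177·2 + 277·4 = 3081
B: 183·3 + 215·3 + 168·3 + 177·1 + 277·1 = 2152
C has the highest Borda score (3081).

C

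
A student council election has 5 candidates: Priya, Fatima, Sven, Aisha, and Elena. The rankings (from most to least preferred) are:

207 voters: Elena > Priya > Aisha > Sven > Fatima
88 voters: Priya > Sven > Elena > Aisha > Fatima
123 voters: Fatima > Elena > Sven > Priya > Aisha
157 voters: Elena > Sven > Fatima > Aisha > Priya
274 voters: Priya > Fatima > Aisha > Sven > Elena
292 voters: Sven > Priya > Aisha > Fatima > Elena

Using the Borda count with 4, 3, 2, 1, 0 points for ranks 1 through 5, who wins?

Priya

Priya: 207·3 + 88·4 + 123·1 + 157·0 + 274·4 + 292·3 = 3068
Fatima: 207·0 + 88·0 + 123·4 + 157·2 + 274·3 + 292·1 = 1920
Sven: 207·1 + 88·3 + 123·2 + 157·3 + 274·1 + 292·4 = 2630
Aisha: 207·2 + 88·1 + 123·0 + 157·1 + 274·2 + 292·2 = 1791
Elena: 207·4 + 88·2 + 123·3 + 157·4 + 274·0 + 292·0 = 2001
Priya has the highest Borda score (3068).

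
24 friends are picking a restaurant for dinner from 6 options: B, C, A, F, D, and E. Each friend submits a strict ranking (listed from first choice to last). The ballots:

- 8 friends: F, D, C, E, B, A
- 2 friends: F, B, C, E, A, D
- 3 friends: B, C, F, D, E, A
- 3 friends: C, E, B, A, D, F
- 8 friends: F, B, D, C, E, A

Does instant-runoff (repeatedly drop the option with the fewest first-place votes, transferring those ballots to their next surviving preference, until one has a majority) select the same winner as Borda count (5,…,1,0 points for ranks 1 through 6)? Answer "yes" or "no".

Instant-runoff — R1 B 3, C 3, A 0, F 18, D 0, E 0 (F winner). Winner: F.
Borda — scores: B 72, C 73, A 8, F 99, D 65, E 43. Winner: F.
The two methods agree.

yes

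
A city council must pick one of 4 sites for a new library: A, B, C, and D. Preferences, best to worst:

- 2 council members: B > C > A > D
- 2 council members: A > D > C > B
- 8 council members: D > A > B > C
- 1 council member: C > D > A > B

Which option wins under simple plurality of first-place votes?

D

First-place votes: A 2, B 2, C 1, D 8.
D has the most first-place votes.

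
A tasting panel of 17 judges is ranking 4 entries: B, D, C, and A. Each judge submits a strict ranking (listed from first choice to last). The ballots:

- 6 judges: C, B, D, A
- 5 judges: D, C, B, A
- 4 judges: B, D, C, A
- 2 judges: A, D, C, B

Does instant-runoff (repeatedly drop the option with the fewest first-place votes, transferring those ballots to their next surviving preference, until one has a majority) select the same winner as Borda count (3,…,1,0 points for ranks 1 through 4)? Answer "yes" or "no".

Instant-runoff — R1 B 4, D 5, C 6, A 2 (A out); R2 B 4, D 7, C 6 (B out); R3 D 11, C 6 (D winner). Winner: D.
Borda — scores: B 29, D 33, C 34, A 6. Winner: C.
The two methods disagree.

no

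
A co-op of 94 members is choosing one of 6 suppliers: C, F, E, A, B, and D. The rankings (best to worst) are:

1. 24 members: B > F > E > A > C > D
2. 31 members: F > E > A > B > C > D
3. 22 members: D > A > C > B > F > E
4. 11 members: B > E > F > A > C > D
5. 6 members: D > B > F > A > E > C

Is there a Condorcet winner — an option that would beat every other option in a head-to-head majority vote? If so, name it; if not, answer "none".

Checking pairwise contests:
F beats C 72–22.
B beats F 63–31.
F beats E 83–11.
F beats A 72–22.
A beats B 53–41.
C beats D 66–28.
Every option loses at least one head-to-head, so there is no Condorcet winner.

none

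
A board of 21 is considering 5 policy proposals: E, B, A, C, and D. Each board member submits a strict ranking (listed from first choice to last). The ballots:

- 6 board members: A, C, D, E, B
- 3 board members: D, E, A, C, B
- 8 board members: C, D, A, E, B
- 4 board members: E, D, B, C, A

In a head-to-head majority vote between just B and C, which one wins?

Voters preferring B to C: 4; preferring C to B: 17.
C wins the head-to-head.

C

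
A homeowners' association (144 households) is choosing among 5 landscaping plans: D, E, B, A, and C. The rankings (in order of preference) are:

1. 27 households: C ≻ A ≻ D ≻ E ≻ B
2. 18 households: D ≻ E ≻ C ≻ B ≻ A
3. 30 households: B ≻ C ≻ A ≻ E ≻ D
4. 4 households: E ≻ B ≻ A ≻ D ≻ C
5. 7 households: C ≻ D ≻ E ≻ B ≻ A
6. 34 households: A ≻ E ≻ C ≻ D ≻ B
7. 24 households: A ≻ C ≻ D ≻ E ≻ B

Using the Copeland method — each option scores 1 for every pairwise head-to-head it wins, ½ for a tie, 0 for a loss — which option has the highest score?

D: beats E and B; loses to A and C → score 2.
E: beats B; loses to D, A, and C → score 1.
B: loses to D, E, A, and C → score 0.
A: beats D, E, and B; loses to C → score 3.
C: beats D, E, B, and A → score 4.
C has the best pairwise record.

C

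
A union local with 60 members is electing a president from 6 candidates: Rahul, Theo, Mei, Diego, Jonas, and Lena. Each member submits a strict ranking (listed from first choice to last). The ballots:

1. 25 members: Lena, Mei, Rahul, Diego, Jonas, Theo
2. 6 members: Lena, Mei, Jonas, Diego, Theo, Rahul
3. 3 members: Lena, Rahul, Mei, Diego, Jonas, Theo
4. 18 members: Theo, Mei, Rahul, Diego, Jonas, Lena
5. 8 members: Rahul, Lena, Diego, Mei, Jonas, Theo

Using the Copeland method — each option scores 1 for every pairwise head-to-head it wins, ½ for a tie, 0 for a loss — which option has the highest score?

Rahul: beats Theo, Diego, and Jonas; loses to Mei and Lena → score 3.
Theo: loses to Rahul, Mei, Diego, Jonas, and Lena → score 0.
Mei: beats Rahul, Theo, Diego, and Jonas; loses to Lena → score 4.
Diego: beats Theo and Jonas; loses to Rahul, Mei, and Lena → score 2.
Jonas: beats Theo; loses to Rahul, Mei, Diego, and Lena → score 1.
Lena: beats Rahul, Theo, Mei, Diego, and Jonas → score 5.
Lena has the best pairwise record.

Lena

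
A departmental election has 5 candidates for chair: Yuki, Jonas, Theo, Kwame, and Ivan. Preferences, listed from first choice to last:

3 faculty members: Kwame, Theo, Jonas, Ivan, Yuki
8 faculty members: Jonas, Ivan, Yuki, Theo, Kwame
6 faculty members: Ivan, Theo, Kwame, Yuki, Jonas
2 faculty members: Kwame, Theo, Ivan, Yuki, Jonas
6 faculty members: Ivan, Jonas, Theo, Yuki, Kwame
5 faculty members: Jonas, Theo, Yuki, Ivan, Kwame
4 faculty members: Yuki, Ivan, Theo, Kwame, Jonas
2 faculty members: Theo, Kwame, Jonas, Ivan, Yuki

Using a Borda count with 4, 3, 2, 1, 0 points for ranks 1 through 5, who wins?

Yuki: 3·0 + 8·2 + 6·1 + 2·1 + 6·1 + 5·2 + 4·4 + 2·0 = 56
Jonas: 3·2 + 8·4 + 6·0 + 2·0 + 6·3 + 5·4 + 4·0 + 2·2 = 80
Theo: 3·3 + 8·1 + 6·3 + 2·3 + 6·2 + 5·3 + 4·2 + 2·4 = 84
Kwame: 3·4 + 8·0 + 6·2 + 2·4 + 6·0 + 5·0 + 4·1 + 2·3 = 42
Ivan: 3·1 + 8·3 + 6·4 + 2·2 + 6·4 + 5·1 + 4·3 + 2·1 = 98
Ivan has the highest Borda score (98).

Ivan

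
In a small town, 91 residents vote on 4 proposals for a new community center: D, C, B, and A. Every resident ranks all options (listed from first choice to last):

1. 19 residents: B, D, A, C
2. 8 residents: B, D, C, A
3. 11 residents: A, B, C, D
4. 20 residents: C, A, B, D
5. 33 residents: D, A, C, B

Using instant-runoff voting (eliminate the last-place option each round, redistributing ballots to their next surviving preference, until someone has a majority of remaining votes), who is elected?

B

Round 1: D 33, C 20, B 27, A 11. Eliminate A.
Round 2: D 33, C 20, B 38. Eliminate C.
Round 3: D 33, B 58. B has a majority.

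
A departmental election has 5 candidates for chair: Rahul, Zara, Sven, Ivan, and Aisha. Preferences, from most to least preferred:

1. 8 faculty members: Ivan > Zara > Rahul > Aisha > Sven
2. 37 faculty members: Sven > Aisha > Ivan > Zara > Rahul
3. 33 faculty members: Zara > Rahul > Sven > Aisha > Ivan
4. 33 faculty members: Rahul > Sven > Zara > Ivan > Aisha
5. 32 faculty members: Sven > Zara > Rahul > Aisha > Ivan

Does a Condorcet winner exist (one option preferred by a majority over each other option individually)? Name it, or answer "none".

Checking pairwise contests:
Zara beats Rahul 110–33.
Sven beats Zara 102–41.
Rahul beats Sven 74–69.
Rahul beats Ivan 98–45.
Rahul beats Aisha 106–37.
Every option loses at least one head-to-head, so there is no Condorcet winner.

none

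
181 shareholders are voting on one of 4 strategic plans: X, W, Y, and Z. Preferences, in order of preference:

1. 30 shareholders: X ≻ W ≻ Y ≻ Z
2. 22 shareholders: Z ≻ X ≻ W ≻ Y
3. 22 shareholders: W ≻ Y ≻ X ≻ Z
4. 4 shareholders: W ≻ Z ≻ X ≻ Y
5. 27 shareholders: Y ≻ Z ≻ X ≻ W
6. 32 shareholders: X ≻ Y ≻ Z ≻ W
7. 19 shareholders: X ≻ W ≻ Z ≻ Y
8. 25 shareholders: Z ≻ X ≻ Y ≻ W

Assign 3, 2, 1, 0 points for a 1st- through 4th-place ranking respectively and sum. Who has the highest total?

X: 30·3 + 22·2 + 22·1 + 4·1 + 27·1 + 32·3 + 19·3 + 25·2 = 390
W: 30·2 + 22·1 + 22·3 + 4·3 + 27·0 + 32·0 + 19·2 + 25·0 = 198
Y: 30·1 + 22·0 + 22·2 + 4·0 + 27·3 + 32·2 + 19·0 + 25·1 = 244
Z: 30·0 + 22·3 + 22·0 + 4·2 + 27·2 + 32·1 + 19·1 + 25·3 = 254
X has the highest Borda score (390).

X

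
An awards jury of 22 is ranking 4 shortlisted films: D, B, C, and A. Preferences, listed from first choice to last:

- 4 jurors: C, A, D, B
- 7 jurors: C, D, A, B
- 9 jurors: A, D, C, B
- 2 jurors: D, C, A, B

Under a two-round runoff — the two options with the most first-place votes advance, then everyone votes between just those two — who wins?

C

Round 1 first-place votes: D 2, B 0, C 11, A 9.
C and A advance.
Runoff: C is preferred to A by 13 voters; A by 9.
C wins the runoff.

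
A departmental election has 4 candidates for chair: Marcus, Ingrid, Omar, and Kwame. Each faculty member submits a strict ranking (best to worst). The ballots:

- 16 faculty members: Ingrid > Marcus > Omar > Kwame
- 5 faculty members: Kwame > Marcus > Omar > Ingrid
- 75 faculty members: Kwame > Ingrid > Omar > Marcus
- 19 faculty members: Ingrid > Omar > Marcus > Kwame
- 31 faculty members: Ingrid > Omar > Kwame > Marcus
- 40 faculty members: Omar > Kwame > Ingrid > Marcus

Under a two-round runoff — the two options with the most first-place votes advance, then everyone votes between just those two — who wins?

Round 1 first-place votes: Marcus 0, Ingrid 66, Omar 40, Kwame 80.
Kwame and Ingrid advance.
Runoff: Kwame is preferred to Ingrid by 120 voters; Ingrid by 66.
Kwame wins the runoff.

Kwame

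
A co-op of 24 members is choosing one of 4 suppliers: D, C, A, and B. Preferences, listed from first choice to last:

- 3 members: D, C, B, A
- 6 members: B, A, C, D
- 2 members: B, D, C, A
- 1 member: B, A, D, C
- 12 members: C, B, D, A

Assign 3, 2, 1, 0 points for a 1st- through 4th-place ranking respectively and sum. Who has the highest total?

D: 3·3 + 6·0 + 2·2 + 1·1 + 12·1 = 26
C: 3·2 + 6·1 + 2·1 + 1·0 + 12·3 = 50
A: 3·0 + 6·2 + 2·0 + 1·2 + 12·0 = 14
B: 3·1 + 6·3 + 2·3 + 1·3 + 12·2 = 54
B has the highest Borda score (54).

B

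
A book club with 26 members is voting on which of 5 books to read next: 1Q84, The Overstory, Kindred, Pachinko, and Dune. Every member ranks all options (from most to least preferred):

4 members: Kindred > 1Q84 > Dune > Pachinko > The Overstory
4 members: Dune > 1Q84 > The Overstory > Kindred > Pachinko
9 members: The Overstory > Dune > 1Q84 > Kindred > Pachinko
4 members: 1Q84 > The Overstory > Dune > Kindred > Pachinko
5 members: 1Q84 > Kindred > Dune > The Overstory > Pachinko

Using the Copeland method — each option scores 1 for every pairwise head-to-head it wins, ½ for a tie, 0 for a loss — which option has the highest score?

1Q84

1Q84: beats The Overstory, Kindred, and Pachinko; ties Dune → score 3.5.
The Overstory: beats Kindred and Pachinko; ties Dune; loses to 1Q84 → score 2.5.
Kindred: beats Pachinko; loses to 1Q84, The Overstory, and Dune → score 1.
Pachinko: loses to 1Q84, The Overstory, Kindred, and Dune → score 0.
Dune: beats Kindred and Pachinko; ties 1Q84 and The Overstory → score 3.
1Q84 has the best pairwise record.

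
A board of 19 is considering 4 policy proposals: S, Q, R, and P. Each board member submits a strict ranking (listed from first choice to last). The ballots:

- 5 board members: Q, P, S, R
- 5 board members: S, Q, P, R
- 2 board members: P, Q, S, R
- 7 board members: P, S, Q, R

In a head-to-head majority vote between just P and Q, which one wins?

Q

Voters preferring P to Q: 9; preferring Q to P: 10.
Q wins the head-to-head.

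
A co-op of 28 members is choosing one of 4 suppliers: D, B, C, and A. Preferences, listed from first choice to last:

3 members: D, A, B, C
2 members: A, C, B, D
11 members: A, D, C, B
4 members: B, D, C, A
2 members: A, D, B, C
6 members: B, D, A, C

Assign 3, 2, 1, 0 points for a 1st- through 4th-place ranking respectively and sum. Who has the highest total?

A

D: 3·3 + 2·0 + 11·2 + 4·2 + 2·2 + 6·2 = 55
B: 3·1 + 2·1 + 11·0 + 4·3 + 2·1 + 6·3 = 37
C: 3·0 + 2·2 + 11·1 + 4·1 + 2·0 + 6·0 = 19
A: 3·2 + 2·3 + 11·3 + 4·0 + 2·3 + 6·1 = 57
A has the highest Borda score (57).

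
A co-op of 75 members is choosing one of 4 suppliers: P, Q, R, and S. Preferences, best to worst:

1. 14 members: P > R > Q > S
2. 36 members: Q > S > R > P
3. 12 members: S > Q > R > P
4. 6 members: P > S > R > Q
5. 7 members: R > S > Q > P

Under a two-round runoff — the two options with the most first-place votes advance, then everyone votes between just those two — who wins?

Q

Round 1 first-place votes: P 20, Q 36, R 7, S 12.
Q and P advance.
Runoff: Q is preferred to P by 55 voters; P by 20.
Q wins the runoff.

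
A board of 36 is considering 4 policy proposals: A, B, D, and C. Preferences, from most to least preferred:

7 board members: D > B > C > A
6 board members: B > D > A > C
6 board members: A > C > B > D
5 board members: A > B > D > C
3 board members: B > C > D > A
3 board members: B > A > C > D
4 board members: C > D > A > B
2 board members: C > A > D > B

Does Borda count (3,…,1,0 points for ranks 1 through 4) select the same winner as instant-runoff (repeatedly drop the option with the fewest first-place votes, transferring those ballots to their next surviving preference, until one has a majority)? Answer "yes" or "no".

yes

Borda — scores: A 53, B 66, D 51, C 46. Winner: B.
Instant-runoff — R1 A 11, B 12, D 7, C 6 (C out); R2 A 13, B 12, D 11 (D out); R3 A 17, B 19 (B winner). Winner: B.
The two methods agree.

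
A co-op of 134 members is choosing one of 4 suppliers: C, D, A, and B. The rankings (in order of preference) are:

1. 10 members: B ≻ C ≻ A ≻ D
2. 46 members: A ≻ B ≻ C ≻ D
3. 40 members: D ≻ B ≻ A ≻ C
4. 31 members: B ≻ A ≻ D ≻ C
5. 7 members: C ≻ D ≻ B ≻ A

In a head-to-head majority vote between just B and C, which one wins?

Voters preferring B to C: 127; preferring C to B: 7.
B wins the head-to-head.

B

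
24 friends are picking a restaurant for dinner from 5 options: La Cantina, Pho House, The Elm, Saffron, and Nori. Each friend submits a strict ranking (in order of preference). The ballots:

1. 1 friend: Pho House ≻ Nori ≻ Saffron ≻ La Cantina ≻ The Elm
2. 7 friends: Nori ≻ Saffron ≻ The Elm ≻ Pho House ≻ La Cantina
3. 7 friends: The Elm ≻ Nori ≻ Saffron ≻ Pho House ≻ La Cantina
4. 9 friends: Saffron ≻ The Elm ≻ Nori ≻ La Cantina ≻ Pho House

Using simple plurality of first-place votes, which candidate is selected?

Saffron

First-place votes: La Cantina 0, Pho House 1, The Elm 7, Saffron 9, Nori 7.
Saffron has the most first-place votes.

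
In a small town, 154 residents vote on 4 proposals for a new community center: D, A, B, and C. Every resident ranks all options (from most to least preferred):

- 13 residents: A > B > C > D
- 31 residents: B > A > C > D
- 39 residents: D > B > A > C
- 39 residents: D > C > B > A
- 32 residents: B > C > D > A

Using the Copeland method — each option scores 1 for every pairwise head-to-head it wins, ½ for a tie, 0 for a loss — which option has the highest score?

D: beats A, B, and C → score 3.
A: beats C; loses to D and B → score 1.
B: beats A and C; loses to D → score 2.
C: loses to D, A, and B → score 0.
D has the best pairwise record.

D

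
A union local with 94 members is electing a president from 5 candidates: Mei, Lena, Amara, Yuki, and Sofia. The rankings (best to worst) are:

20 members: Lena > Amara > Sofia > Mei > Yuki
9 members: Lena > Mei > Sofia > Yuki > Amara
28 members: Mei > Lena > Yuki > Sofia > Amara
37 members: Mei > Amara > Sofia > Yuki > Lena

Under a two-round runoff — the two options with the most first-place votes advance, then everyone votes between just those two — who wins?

Round 1 first-place votes: Mei 65, Lena 29, Amara 0, Yuki 0, Sofia 0.
Mei and Lena advance.
Runoff: Mei is preferred to Lena by 65 voters; Lena by 29.
Mei wins the runoff.

Mei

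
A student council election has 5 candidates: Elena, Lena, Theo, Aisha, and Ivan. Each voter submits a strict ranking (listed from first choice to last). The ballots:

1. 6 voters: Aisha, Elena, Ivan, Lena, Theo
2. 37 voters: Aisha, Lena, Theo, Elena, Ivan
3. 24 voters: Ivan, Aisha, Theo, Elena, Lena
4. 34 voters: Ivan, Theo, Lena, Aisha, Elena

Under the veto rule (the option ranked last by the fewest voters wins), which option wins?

Last-place votes: Elena 34, Lena 24, Theo 6, Aisha 0, Ivan 37.
Aisha is ranked last by the fewest voters, so Aisha wins.

Aisha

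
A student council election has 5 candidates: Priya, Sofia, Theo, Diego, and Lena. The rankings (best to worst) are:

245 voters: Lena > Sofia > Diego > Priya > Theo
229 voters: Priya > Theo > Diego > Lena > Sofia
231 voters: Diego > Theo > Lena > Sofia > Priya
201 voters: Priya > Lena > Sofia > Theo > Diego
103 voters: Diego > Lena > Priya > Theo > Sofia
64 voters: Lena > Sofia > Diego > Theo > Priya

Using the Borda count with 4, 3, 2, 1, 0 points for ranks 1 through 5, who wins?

Priya: 245·1 + 229·4 + 231·0 + 201·4 + 103·2 + 64·0 = 2171
Sofia: 245·3 + 229·0 + 231·1 + 201·2 + 103·0 + 64·3 = 1560
Theo: 245·0 + 229·3 + 231·3 + 201·1 + 103·1 + 64·1 = 1748
Diego: 245·2 + 229·2 + 231·4 + 201·0 + 103·4 + 64·2 = 2412
Lena: 245·4 + 229·1 + 231·2 + 201·3 + 103·3 + 64·4 = 2839
Lena has the highest Borda score (2839).

Lena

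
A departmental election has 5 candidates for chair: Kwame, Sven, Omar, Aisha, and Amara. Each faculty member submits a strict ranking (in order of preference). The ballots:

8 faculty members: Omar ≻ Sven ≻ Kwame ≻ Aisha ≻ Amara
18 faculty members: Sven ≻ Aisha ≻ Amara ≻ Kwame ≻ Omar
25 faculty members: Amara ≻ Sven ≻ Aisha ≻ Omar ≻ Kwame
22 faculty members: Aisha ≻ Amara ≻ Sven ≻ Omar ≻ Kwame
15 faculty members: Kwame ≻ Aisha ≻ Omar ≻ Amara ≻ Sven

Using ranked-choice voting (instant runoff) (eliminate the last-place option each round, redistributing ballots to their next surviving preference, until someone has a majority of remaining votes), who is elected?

Sven

Round 1: Kwame 15, Sven 18, Omar 8, Aisha 22, Amara 25. Eliminate Omar.
Round 2: Kwame 15, Sven 26, Aisha 22, Amara 25. Eliminate Kwame.
Round 3: Sven 26, Aisha 37, Amara 25. Eliminate Amara.
Round 4: Sven 51, Aisha 37. Sven has a majority.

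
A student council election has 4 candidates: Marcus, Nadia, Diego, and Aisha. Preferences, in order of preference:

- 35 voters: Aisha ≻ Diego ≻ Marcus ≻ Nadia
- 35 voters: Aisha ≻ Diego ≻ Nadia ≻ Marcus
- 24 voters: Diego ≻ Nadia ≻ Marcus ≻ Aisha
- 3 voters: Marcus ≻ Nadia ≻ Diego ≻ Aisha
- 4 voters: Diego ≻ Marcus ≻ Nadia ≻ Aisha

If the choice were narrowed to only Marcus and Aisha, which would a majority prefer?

Voters preferring Marcus to Aisha: 31; preferring Aisha to Marcus: 70.
Aisha wins the head-to-head.

Aisha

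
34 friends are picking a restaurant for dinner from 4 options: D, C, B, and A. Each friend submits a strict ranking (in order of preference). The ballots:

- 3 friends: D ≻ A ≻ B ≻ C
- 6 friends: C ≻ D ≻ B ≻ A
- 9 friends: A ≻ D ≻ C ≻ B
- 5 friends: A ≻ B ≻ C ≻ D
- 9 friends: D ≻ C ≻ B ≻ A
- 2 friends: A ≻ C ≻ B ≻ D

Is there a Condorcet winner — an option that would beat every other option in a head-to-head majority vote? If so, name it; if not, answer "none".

D

D vs C: 21–13 for D.
D vs B: 27–7 for D.
D vs A: 18–16 for D.
D beats every other option head-to-head.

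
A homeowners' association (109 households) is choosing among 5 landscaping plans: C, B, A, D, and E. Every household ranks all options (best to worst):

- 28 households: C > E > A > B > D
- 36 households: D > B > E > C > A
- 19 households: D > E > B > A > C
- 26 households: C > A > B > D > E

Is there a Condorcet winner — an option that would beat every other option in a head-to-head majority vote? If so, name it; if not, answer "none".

D vs C: 55–54 for D.
D vs B: 55–54 for D.
D vs A: 55–54 for D.
D vs E: 81–28 for D.
D beats every other option head-to-head.

D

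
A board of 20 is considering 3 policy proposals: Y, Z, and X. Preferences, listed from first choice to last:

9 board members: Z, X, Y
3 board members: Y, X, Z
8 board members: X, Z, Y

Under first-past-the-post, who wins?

First-place votes: Y 3, Z 9, X 8.
Z has the most first-place votes.

Z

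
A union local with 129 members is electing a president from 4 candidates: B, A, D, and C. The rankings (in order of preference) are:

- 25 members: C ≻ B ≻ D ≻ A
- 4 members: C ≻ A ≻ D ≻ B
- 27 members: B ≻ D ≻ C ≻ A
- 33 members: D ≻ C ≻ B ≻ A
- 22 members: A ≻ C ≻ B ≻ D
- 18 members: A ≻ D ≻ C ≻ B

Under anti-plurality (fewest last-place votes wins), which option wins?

Last-place votes: B 22, A 85, D 22, C 0.
C is ranked last by the fewest voters, so C wins.

C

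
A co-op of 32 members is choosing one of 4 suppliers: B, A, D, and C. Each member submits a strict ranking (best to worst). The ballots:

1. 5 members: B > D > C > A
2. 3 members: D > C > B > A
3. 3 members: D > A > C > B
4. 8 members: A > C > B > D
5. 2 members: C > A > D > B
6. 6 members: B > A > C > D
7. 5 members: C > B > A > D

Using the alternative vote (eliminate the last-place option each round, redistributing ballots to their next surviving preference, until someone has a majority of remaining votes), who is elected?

Round 1: B 11, A 8, D 6, C 7. Eliminate D.
Round 2: B 11, A 11, C 10. Eliminate C.
Round 3: B 19, A 13. B has a majority.

B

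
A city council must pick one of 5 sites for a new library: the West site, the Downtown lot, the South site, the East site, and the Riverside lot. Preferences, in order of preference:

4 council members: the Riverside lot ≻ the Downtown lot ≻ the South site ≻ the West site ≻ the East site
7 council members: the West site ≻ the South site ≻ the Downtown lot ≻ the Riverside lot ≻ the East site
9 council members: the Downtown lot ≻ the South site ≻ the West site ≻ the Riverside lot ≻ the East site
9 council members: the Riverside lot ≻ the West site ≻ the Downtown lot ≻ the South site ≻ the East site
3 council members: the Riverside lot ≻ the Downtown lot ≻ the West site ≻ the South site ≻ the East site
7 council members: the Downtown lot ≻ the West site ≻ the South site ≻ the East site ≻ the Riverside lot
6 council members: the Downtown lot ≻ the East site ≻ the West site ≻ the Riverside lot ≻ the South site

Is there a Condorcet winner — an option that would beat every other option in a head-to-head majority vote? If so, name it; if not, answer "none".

the Downtown lot vs the West site: 29–16 for the Downtown lot.
the Downtown lot vs the South site: 38–7 for the Downtown lot.
the Downtown lot vs the East site: 45–0 for the Downtown lot.
the Downtown lot vs the Riverside lot: 29–16 for the Downtown lot.
the Downtown lot beats every other option head-to-head.

the Downtown lot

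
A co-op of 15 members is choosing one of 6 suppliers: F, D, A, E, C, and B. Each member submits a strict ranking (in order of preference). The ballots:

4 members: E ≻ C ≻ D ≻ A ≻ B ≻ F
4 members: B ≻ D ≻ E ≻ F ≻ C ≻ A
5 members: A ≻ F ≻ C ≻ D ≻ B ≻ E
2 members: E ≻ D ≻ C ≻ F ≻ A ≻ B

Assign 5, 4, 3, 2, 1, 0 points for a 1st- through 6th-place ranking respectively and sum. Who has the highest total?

D

F: 4·0 + 4·2 + 5·4 + 2·2 = 32
D: 4·3 + 4·4 + 5·2 + 2·4 = 46
A: 4·2 + 4·0 + 5·5 + 2·1 = 35
E: 4·5 + 4·3 + 5·0 + 2·5 = 42
C: 4·4 + 4·1 + 5·3 + 2·3 = 41
B: 4·1 + 4·5 + 5·1 + 2·0 = 29
D has the highest Borda score (46).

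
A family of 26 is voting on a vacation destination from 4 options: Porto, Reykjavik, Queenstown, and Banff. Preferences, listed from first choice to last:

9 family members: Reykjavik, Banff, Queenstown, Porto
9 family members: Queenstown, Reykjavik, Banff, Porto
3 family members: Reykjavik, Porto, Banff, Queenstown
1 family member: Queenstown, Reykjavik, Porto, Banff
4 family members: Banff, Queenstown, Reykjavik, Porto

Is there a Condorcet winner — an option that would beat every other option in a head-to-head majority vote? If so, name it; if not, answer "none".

Checking pairwise contests:
Reykjavik beats Porto 26–0.
Queenstown beats Reykjavik 14–12.
Banff beats Queenstown 16–10.
Reykjavik beats Banff 22–4.
Every option loses at least one head-to-head, so there is no Condorcet winner.

none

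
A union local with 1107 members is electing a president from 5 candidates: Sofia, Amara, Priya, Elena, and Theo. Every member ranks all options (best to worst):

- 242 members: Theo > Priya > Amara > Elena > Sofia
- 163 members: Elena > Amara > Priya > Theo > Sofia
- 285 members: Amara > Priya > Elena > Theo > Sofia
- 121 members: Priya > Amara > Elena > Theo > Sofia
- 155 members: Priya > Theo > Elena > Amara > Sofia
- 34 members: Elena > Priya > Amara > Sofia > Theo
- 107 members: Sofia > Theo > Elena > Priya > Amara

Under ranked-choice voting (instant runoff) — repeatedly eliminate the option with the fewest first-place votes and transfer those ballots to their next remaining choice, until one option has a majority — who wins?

Amara

Round 1: Sofia 107, Amara 285, Priya 276, Elena 197, Theo 242. Eliminate Sofia.
Round 2: Amara 285, Priya 276, Elena 197, Theo 349. Eliminate Elena.
Round 3: Amara 448, Priya 310, Theo 349. Eliminate Priya.
Round 4: Amara 603, Theo 504. Amara has a majority.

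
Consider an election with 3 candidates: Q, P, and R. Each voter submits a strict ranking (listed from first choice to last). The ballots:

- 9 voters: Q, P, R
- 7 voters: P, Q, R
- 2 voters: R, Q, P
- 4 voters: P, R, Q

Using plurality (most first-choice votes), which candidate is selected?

P

First-place votes: Q 9, P 11, R 2.
P has the most first-place votes.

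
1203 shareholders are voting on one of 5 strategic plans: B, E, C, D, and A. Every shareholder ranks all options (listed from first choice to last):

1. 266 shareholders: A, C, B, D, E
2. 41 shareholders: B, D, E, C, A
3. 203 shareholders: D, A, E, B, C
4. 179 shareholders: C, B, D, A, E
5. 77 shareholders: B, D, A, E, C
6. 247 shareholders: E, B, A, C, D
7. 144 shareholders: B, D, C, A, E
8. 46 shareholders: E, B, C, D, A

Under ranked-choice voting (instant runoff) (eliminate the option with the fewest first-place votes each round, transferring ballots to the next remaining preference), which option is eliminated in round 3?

Round 1: B 262, E 293, C 179, D 203, A 266. Eliminate C.
Round 2: B 441, E 293, D 203, A 266. Eliminate D.
Round 3: B 441, E 293, A 469. Eliminate E.

E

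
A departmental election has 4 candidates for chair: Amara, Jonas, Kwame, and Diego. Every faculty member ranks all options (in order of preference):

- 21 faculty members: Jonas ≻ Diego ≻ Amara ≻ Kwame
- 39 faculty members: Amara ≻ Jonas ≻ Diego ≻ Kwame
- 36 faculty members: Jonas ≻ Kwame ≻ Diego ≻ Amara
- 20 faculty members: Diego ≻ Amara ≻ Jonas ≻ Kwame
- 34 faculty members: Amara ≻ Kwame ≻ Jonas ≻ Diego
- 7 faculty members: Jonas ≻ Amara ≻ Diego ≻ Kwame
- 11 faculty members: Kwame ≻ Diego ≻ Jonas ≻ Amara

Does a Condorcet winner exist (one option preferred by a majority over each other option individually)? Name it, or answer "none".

Checking pairwise contests:
Diego beats Amara 88–80.
Amara beats Jonas 93–75.
Amara beats Kwame 121–47.
Jonas beats Diego 137–31.
Every option loses at least one head-to-head, so there is no Condorcet winner.

none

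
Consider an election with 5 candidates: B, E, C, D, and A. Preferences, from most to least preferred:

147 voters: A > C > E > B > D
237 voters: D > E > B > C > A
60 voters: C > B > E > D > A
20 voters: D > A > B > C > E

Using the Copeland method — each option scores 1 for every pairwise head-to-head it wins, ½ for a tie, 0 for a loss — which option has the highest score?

B: beats C and A; loses to E and D → score 2.
E: beats B, C, and A; loses to D → score 3.
C: beats A; loses to B, E, and D → score 1.
D: beats B, E, C, and A → score 4.
A: loses to B, E, C, and D → score 0.
D has the best pairwise record.

D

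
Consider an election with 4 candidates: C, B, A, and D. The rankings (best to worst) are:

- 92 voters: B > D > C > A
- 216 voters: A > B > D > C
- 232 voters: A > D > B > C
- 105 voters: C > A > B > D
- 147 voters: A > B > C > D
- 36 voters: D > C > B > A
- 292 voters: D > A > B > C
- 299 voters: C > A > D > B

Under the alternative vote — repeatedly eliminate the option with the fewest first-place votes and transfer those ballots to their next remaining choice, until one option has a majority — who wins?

Round 1: C 404, B 92, A 595, D 328. Eliminate B.
Round 2: C 404, A 595, D 420. Eliminate C.
Round 3: A 999, D 420. A has a majority.

A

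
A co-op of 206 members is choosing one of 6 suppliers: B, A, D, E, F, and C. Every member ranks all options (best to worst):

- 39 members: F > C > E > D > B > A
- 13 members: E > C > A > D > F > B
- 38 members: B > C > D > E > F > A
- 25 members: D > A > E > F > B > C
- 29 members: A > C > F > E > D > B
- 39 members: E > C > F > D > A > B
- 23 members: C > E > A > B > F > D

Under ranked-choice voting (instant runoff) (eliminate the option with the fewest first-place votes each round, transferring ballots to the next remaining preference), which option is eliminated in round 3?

B

Round 1: B 38, A 29, D 25, E 52, F 39, C 23. Eliminate C.
Round 2: B 38, A 29, D 25, E 75, F 39. Eliminate D.
Round 3: B 38, A 54, E 75, F 39. Eliminate B.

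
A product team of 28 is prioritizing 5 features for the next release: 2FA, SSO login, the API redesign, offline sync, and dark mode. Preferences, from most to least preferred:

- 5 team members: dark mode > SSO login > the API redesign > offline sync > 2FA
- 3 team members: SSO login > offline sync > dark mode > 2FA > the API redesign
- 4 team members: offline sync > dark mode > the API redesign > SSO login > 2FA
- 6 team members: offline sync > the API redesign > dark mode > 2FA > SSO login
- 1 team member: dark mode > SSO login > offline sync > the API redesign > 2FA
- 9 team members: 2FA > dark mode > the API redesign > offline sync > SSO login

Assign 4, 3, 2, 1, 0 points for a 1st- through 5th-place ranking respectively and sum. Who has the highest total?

dark mode

2FA: 5·0 + 3·1 + 4·0 + 6·1 + 1·0 + 9·4 = 45
SSO login: 5·3 + 3·4 + 4·1 + 6·0 + 1·3 + 9·0 = 34
the API redesign: 5·2 + 3·0 + 4·2 + 6·3 + 1·1 + 9·2 = 55
offline sync: 5·1 + 3·3 + 4·4 + 6·4 + 1·2 + 9·1 = 65
dark mode: 5·4 + 3·2 + 4·3 + 6·2 + 1·4 + 9·3 = 81
dark mode has the highest Borda score (81).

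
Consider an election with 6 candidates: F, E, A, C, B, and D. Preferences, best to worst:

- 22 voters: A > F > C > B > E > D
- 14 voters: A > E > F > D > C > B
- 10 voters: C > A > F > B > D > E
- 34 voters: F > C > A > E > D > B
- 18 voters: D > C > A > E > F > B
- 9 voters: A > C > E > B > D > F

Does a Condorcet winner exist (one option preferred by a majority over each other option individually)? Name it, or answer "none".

none

Checking pairwise contests:
A beats F 73–34.
F beats E 66–41.
C beats A 62–45.
F beats C 70–37.
F beats B 98–9.
F beats D 80–27.
Every option loses at least one head-to-head, so there is no Condorcet winner.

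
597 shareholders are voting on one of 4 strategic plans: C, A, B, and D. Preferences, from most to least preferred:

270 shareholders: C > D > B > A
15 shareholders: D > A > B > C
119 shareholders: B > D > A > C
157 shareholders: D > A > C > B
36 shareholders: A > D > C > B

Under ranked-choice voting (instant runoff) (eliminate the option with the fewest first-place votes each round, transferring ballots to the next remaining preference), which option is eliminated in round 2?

B

Round 1: C 270, A 36, B 119, D 172. Eliminate A.
Round 2: C 270, B 119, D 208. Eliminate B.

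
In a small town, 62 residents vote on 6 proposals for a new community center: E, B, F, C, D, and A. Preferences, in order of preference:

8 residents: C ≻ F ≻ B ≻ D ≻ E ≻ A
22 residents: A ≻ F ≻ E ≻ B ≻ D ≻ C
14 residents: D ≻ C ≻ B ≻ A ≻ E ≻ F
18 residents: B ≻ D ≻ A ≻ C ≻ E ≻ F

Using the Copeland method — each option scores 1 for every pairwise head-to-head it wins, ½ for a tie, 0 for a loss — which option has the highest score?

E: beats F; loses to B, C, D, and A → score 1.
B: beats E, F, C, D, and A → score 5.
F: loses to E, B, C, D, and A → score 0.
C: beats E and F; loses to B, D, and A → score 2.
D: beats E, F, C, and A; loses to B → score 4.
A: beats E, F, and C; loses to B and D → score 3.
B has the best pairwise record.

B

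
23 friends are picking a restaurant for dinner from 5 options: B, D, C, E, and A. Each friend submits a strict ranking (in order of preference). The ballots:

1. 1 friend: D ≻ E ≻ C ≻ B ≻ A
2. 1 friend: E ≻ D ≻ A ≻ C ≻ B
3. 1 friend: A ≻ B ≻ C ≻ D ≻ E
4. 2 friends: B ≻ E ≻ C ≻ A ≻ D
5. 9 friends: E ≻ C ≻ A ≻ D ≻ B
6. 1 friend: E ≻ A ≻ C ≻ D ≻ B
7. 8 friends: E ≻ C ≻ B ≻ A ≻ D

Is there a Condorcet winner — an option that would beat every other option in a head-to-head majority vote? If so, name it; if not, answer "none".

E

E vs B: 20–3 for E.
E vs D: 21–2 for E.
E vs C: 22–1 for E.
E vs A: 22–1 for E.
E beats every other option head-to-head.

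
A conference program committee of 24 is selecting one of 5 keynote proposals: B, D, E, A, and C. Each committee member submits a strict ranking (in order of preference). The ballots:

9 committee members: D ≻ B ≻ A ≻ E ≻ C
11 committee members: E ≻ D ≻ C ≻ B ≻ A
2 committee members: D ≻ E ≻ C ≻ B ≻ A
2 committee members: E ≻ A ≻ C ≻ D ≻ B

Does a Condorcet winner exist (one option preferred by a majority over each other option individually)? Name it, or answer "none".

E

E vs B: 15–9 for E.
E vs D: 13–11 for E.
E vs A: 15–9 for E.
E vs C: 24–0 for E.
E beats every other option head-to-head.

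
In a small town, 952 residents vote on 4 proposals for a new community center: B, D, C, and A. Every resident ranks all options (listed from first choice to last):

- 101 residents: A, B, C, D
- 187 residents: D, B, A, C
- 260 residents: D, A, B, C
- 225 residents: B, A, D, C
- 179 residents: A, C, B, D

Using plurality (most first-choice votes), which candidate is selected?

First-place votes: B 225, D 447, C 0, A 280.
D has the most first-place votes.

D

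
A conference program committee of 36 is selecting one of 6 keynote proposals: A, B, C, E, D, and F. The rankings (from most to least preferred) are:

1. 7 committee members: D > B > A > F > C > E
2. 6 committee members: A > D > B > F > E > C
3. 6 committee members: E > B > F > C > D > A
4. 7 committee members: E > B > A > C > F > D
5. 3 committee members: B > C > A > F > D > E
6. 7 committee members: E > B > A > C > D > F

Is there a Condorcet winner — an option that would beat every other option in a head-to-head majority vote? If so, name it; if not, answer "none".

E vs A: 20–16 for E.
E vs B: 20–16 for E.
E vs C: 26–10 for E.
E vs D: 20–16 for E.
E vs F: 20–16 for E.
E beats every other option head-to-head.

E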